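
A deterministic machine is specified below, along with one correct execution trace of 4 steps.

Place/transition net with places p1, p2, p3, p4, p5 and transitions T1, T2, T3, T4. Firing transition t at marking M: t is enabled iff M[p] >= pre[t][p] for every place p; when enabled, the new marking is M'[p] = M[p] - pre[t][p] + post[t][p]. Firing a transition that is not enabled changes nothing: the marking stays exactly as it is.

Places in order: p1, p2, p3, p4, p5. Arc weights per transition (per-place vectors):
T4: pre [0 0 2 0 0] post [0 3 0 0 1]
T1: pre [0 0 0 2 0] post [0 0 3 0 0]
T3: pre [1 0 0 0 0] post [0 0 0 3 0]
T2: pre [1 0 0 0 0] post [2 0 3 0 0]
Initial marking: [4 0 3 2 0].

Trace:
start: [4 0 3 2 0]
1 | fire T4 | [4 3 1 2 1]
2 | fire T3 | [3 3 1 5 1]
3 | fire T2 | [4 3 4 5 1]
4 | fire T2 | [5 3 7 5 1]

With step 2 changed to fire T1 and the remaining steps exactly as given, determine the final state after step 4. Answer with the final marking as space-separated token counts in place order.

6 3 10 0 1

(re-executing from step 2 with the substitution; state before step 2: [4 3 1 2 1])
2 | fire T1 | [4 3 4 0 1]
3 | fire T2 | [5 3 7 0 1]
4 | fire T2 | [6 3 10 0 1]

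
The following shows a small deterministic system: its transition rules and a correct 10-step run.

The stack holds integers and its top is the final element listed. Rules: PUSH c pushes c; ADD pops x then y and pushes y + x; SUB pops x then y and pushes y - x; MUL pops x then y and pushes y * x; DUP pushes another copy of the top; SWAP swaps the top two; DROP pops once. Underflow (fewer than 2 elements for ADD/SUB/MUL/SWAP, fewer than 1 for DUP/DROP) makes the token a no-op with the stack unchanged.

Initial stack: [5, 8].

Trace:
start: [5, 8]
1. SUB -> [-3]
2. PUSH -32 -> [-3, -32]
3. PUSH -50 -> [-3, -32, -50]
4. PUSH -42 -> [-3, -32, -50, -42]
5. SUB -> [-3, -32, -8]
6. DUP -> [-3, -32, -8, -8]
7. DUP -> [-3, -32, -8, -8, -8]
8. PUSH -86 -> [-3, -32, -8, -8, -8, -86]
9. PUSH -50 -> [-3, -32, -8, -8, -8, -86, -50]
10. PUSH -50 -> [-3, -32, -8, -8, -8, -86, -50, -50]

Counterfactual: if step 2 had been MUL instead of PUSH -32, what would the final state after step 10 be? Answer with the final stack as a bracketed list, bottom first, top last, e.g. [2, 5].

(re-executing from step 2 with the substitution; state before step 2: [-3])
2. MUL -> [-3]
3. PUSH -50 -> [-3, -50]
4. PUSH -42 -> [-3, -50, -42]
5. SUB -> [-3, -8]
6. DUP -> [-3, -8, -8]
7. DUP -> [-3, -8, -8, -8]
8. PUSH -86 -> [-3, -8, -8, -8, -86]
9. PUSH -50 -> [-3, -8, -8, -8, -86, -50]
10. PUSH -50 -> [-3, -8, -8, -8, -86, -50, -50]

[-3, -8, -8, -8, -86, -50, -50]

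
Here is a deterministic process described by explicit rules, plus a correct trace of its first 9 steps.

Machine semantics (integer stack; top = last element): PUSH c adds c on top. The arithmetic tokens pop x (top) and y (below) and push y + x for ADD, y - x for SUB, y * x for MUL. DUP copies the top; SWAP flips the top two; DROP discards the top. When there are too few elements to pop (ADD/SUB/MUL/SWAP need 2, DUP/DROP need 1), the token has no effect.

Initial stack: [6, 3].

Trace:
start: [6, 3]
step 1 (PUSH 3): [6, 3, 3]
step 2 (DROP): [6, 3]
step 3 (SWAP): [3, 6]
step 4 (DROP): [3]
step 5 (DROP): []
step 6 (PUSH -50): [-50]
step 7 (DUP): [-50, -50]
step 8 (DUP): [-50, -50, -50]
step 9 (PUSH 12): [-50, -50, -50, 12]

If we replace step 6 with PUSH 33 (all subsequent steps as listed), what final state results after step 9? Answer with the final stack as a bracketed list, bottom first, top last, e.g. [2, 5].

(re-executing from step 6 with the substitution; state before step 6: [])
step 6 (PUSH 33): [33]
step 7 (DUP): [33, 33]
step 8 (DUP): [33, 33, 33]
step 9 (PUSH 12): [33, 33, 33, 12]

[33, 33, 33, 12]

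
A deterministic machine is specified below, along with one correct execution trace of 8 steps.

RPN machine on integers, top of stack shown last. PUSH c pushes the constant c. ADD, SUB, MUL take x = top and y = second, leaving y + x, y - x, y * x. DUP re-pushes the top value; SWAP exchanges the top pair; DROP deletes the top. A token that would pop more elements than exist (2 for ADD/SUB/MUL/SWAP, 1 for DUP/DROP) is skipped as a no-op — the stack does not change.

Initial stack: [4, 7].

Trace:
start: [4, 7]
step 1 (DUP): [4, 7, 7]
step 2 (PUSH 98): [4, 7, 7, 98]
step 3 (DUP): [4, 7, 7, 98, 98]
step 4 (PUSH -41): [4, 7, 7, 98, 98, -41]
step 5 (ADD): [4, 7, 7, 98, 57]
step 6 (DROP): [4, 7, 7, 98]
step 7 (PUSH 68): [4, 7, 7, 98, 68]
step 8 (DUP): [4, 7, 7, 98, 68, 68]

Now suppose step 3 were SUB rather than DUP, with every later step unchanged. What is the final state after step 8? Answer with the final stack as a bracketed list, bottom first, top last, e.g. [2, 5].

(re-executing from step 3 with the substitution; state before step 3: [4, 7, 7, 98])
step 3 (SUB): [4, 7, -91]
step 4 (PUSH -41): [4, 7, -91, -41]
step 5 (ADD): [4, 7, -132]
step 6 (DROP): [4, 7]
step 7 (PUSH 68): [4, 7, 68]
step 8 (DUP): [4, 7, 68, 68]

[4, 7, 68, 68]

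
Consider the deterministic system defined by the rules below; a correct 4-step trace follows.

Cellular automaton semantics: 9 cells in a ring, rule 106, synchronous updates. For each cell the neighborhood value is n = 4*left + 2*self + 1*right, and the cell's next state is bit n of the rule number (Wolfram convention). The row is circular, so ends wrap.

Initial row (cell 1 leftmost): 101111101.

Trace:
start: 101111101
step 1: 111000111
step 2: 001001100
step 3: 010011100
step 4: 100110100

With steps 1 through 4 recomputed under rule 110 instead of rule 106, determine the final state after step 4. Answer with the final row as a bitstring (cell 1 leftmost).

111110100

(re-executing steps 1..4 under rule 110; state before step 1: 101111101)
step 1: 111000111
step 2: 001001100
step 3: 011011100
step 4: 111110100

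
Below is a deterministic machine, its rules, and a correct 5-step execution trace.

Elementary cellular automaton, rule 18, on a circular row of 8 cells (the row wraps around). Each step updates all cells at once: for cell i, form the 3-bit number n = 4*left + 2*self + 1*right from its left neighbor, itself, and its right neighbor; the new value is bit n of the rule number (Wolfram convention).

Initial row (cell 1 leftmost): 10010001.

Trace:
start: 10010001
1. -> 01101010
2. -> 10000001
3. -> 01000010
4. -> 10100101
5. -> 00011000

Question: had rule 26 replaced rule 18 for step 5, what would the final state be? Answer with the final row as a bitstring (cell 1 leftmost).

(re-executing step 5 under rule 26; state before step 5: 10100101)
5. -> 00011001

00011001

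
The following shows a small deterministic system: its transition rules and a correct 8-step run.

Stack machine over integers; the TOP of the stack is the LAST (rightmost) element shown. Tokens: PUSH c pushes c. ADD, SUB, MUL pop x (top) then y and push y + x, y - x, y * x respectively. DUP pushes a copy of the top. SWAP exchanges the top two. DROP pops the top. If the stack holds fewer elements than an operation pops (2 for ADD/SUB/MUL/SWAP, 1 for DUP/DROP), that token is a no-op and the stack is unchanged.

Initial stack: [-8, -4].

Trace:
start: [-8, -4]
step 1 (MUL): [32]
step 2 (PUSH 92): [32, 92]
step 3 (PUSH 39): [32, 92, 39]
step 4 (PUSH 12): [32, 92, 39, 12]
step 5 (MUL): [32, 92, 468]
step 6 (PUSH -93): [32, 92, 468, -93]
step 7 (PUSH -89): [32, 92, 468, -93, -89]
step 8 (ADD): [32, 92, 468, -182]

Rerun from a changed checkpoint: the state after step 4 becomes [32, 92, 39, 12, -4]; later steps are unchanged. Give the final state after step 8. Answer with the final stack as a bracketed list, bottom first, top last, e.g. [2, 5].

state after step 4 := [32, 92, 39, 12, -4]
step 5 (MUL): [32, 92, 39, -48]
step 6 (PUSH -93): [32, 92, 39, -48, -93]
step 7 (PUSH -89): [32, 92, 39, -48, -93, -89]
step 8 (ADD): [32, 92, 39, -48, -182]

[32, 92, 39, -48, -182]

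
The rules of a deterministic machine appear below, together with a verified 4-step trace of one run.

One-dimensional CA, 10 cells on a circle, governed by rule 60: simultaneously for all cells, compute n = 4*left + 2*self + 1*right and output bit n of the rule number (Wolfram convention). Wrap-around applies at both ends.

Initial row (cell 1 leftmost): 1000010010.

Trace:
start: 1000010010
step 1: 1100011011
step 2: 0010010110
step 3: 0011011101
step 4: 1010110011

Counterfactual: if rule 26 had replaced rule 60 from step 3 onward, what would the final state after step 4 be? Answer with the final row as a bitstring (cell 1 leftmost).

(re-executing steps 3..4 under rule 26; state before step 3: 0010010110)
step 3: 0101100101
step 4: 0001011000

0001011000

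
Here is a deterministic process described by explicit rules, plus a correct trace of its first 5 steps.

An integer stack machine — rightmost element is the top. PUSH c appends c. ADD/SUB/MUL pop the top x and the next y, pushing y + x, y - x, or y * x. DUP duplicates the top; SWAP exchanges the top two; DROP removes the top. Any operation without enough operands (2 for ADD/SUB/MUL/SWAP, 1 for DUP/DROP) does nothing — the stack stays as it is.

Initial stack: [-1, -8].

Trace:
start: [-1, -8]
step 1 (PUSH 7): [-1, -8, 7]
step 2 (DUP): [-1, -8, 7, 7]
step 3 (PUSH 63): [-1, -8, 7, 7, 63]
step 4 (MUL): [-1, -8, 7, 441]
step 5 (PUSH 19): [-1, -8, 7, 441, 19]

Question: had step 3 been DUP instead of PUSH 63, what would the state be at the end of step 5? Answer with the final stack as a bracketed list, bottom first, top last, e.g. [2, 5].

(re-executing from step 3 with the substitution; state before step 3: [-1, -8, 7, 7])
step 3 (DUP): [-1, -8, 7, 7, 7]
step 4 (MUL): [-1, -8, 7, 49]
step 5 (PUSH 19): [-1, -8, 7, 49, 19]

[-1, -8, 7, 49, 19]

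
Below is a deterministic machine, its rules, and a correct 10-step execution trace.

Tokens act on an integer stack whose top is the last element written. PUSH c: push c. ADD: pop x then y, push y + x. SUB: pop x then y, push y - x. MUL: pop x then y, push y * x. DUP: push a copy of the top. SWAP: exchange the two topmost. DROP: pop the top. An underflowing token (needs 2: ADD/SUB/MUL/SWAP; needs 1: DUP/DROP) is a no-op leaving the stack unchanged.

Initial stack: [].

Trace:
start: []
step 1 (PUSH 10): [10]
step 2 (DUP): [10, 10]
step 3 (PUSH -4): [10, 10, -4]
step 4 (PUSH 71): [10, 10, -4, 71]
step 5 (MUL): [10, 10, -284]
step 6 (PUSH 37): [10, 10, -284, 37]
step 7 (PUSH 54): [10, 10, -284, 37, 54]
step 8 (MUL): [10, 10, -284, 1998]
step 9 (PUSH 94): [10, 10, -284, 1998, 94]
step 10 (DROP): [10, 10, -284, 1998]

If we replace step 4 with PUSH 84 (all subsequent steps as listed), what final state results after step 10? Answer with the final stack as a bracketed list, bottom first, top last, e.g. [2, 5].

(re-executing from step 4 with the substitution; state before step 4: [10, 10, -4])
step 4 (PUSH 84): [10, 10, -4, 84]
step 5 (MUL): [10, 10, -336]
step 6 (PUSH 37): [10, 10, -336, 37]
step 7 (PUSH 54): [10, 10, -336, 37, 54]
step 8 (MUL): [10, 10, -336, 1998]
step 9 (PUSH 94): [10, 10, -336, 1998, 94]
step 10 (DROP): [10, 10, -336, 1998]

[10, 10, -336, 1998]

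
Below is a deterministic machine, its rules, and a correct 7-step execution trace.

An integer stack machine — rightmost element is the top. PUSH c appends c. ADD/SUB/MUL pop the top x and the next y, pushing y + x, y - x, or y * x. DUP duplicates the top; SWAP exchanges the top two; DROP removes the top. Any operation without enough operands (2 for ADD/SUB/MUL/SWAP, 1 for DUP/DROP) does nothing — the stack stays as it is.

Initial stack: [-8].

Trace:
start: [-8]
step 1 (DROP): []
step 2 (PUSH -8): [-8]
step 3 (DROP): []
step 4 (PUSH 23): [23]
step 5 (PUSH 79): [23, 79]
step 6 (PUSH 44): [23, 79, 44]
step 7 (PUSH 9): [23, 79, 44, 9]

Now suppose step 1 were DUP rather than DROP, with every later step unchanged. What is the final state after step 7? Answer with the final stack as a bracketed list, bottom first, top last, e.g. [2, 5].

(re-executing from step 1 with the substitution; state before step 1: [-8])
step 1 (DUP): [-8, -8]
step 2 (PUSH -8): [-8, -8, -8]
step 3 (DROP): [-8, -8]
step 4 (PUSH 23): [-8, -8, 23]
step 5 (PUSH 79): [-8, -8, 23, 79]
step 6 (PUSH 44): [-8, -8, 23, 79, 44]
step 7 (PUSH 9): [-8, -8, 23, 79, 44, 9]

[-8, -8, 23, 79, 44, 9]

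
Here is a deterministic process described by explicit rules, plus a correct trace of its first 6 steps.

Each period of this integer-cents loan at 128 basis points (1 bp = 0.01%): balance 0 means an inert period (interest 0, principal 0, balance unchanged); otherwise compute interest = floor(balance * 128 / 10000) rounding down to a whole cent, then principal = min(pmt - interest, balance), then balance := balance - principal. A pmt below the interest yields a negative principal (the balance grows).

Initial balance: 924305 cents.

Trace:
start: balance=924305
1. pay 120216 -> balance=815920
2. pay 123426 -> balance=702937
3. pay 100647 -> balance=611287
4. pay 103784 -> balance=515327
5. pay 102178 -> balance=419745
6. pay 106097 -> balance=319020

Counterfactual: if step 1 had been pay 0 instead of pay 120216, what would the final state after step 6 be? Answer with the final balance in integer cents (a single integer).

(re-executing from step 1 with the substitution; state before step 1: balance=924305)
1. pay 0 -> balance=936136
2. pay 123426 -> balance=824692
3. pay 100647 -> balance=734601
4. pay 103784 -> balance=640219
5. pay 102178 -> balance=546235
6. pay 106097 -> balance=447129

447129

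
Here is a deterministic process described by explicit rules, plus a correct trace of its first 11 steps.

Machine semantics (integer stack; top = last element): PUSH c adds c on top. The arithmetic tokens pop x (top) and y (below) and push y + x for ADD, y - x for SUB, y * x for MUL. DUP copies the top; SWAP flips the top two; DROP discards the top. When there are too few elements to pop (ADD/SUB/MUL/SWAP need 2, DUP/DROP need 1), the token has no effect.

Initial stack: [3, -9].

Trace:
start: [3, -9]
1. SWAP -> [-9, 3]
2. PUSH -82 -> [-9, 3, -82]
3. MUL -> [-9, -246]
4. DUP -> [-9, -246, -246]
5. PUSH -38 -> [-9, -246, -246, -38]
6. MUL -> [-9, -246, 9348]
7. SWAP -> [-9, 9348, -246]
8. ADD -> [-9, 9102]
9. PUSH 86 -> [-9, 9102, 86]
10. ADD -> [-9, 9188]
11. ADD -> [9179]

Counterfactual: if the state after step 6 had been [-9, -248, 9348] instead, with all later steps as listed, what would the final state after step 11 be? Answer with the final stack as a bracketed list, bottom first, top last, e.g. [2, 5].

[9177]

state after step 6 := [-9, -248, 9348]
7. SWAP -> [-9, 9348, -248]
8. ADD -> [-9, 9100]
9. PUSH 86 -> [-9, 9100, 86]
10. ADD -> [-9, 9186]
11. ADD -> [9177]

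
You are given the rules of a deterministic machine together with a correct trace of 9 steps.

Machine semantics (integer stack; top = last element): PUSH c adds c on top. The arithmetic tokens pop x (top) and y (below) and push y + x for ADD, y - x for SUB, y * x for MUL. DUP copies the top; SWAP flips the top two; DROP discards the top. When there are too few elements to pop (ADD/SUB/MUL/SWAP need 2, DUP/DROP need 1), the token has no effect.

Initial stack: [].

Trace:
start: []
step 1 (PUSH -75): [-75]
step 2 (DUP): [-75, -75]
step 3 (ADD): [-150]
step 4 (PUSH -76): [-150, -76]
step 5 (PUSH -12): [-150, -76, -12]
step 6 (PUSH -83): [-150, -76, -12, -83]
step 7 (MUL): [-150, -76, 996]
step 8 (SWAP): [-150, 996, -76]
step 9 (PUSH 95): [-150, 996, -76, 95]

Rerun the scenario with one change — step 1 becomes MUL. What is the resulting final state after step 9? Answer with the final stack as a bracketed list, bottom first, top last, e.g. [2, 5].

[996, -76, 95]

(re-executing from step 1 with the substitution; state before step 1: [])
step 1 (MUL): []
step 2 (DUP): []
step 3 (ADD): []
step 4 (PUSH -76): [-76]
step 5 (PUSH -12): [-76, -12]
step 6 (PUSH -83): [-76, -12, -83]
step 7 (MUL): [-76, 996]
step 8 (SWAP): [996, -76]
step 9 (PUSH 95): [996, -76, 95]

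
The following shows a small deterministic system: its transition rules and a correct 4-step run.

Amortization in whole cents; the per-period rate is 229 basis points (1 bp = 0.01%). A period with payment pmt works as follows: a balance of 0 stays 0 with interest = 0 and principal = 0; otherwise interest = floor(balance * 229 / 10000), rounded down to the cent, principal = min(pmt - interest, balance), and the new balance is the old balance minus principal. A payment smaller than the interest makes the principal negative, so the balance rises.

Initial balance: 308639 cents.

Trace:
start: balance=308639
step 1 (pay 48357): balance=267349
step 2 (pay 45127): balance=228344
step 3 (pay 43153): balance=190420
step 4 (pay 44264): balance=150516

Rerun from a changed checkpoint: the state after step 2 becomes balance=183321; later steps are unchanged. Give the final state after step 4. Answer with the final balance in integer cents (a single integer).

state after step 2 := balance=183321
step 3 (pay 43153): balance=144366
step 4 (pay 44264): balance=103407

103407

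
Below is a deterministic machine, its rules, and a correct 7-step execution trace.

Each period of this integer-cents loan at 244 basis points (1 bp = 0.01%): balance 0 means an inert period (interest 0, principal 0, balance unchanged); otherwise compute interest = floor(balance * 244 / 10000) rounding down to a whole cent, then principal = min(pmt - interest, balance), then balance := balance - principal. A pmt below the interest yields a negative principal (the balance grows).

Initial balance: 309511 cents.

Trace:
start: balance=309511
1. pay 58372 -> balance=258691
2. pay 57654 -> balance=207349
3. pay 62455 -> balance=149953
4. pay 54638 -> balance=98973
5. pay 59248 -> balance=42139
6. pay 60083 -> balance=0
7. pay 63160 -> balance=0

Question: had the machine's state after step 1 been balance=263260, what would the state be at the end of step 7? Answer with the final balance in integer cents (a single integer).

0

state after step 1 := balance=263260
2. pay 57654 -> balance=212029
3. pay 62455 -> balance=154747
4. pay 54638 -> balance=103884
5. pay 59248 -> balance=47170
6. pay 60083 -> balance=0
7. pay 63160 -> balance=0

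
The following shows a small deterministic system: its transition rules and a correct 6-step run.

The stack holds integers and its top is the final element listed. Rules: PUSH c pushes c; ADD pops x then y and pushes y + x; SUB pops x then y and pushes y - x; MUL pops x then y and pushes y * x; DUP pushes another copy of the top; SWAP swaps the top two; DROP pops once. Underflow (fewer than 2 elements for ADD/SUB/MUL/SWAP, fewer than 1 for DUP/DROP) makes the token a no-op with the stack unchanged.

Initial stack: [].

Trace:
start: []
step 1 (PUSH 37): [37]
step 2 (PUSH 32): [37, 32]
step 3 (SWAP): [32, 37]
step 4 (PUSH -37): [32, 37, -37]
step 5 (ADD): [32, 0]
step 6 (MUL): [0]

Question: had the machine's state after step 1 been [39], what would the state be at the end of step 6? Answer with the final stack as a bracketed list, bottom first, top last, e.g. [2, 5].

[64]

state after step 1 := [39]
step 2 (PUSH 32): [39, 32]
step 3 (SWAP): [32, 39]
step 4 (PUSH -37): [32, 39, -37]
step 5 (ADD): [32, 2]
step 6 (MUL): [64]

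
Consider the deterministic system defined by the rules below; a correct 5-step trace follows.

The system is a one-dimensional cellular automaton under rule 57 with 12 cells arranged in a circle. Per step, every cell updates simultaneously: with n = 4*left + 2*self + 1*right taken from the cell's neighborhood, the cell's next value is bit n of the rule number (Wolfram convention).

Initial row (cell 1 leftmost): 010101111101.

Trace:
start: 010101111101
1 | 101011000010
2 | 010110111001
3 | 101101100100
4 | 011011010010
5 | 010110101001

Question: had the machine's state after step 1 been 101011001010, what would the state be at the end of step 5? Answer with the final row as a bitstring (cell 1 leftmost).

state after step 1 := 101011001010
2 | 010110100101
3 | 101101010010
4 | 011010101001
5 | 110101010100

110101010100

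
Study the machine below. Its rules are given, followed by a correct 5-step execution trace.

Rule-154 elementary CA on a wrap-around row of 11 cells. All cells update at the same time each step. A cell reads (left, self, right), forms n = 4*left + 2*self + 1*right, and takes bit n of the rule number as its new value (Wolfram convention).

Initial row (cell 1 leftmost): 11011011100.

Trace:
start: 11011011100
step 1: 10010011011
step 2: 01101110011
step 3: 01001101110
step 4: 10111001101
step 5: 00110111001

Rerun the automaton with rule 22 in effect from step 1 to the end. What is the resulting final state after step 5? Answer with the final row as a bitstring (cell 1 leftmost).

(re-executing steps 1..5 under rule 22; state before step 1: 11011011100)
step 1: 00000000011
step 2: 10000000100
step 3: 11000001111
step 4: 00100010000
step 5: 01110111000

01110111000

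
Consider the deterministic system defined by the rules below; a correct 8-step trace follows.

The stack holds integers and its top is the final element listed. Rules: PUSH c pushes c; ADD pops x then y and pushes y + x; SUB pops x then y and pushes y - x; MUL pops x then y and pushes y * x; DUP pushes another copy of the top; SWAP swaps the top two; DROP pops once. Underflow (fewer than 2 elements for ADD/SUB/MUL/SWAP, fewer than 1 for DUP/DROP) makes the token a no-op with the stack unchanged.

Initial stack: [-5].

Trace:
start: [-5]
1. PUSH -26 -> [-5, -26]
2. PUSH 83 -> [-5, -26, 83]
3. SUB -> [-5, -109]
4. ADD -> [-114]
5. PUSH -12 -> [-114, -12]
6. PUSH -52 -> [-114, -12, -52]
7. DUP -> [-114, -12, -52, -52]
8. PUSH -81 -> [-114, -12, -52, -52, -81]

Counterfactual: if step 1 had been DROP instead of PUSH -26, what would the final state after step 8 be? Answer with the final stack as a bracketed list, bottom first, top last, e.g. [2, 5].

[83, -12, -52, -52, -81]

(re-executing from step 1 with the substitution; state before step 1: [-5])
1. DROP -> []
2. PUSH 83 -> [83]
3. SUB -> [83]
4. ADD -> [83]
5. PUSH -12 -> [83, -12]
6. PUSH -52 -> [83, -12, -52]
7. DUP -> [83, -12, -52, -52]
8. PUSH -81 -> [83, -12, -52, -52, -81]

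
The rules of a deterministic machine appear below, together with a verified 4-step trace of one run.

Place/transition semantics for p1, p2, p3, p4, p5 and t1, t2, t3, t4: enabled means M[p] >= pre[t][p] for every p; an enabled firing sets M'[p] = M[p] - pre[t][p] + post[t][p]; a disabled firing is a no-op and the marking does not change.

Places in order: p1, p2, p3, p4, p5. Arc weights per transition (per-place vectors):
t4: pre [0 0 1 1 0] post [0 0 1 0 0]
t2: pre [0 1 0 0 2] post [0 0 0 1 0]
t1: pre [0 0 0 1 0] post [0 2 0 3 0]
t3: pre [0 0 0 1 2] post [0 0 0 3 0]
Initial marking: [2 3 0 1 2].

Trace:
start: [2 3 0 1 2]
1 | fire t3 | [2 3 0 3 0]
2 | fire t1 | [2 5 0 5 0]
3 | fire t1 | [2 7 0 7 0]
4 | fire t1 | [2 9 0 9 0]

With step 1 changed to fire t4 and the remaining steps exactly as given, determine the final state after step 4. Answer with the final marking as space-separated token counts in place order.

2 9 0 7 2

(re-executing from step 1 with the substitution; state before step 1: [2 3 0 1 2])
1 | fire t4 | [2 3 0 1 2]
2 | fire t1 | [2 5 0 3 2]
3 | fire t1 | [2 7 0 5 2]
4 | fire t1 | [2 9 0 7 2]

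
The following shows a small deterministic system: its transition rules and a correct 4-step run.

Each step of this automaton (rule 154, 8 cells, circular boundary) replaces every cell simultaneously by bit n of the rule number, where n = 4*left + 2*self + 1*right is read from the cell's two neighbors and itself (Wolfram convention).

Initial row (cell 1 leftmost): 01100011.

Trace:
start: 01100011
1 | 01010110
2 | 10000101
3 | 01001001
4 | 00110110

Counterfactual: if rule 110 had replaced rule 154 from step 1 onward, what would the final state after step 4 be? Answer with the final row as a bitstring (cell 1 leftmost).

(re-executing steps 1..4 under rule 110; state before step 1: 01100011)
1 | 11100111
2 | 00101100
3 | 01111100
4 | 11000100

11000100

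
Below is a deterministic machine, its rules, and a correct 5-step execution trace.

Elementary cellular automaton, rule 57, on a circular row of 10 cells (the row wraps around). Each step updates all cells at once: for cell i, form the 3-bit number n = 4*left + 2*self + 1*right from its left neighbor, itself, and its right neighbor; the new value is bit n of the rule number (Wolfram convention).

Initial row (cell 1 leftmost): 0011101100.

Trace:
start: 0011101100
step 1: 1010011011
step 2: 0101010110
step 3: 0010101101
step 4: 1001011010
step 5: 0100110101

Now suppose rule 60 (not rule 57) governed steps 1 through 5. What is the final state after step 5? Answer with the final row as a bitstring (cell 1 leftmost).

1000010011

(re-executing steps 1..5 under rule 60; state before step 1: 0011101100)
step 1: 0010011010
step 2: 0011010111
step 3: 1010111100
step 4: 1111100010
step 5: 1000010011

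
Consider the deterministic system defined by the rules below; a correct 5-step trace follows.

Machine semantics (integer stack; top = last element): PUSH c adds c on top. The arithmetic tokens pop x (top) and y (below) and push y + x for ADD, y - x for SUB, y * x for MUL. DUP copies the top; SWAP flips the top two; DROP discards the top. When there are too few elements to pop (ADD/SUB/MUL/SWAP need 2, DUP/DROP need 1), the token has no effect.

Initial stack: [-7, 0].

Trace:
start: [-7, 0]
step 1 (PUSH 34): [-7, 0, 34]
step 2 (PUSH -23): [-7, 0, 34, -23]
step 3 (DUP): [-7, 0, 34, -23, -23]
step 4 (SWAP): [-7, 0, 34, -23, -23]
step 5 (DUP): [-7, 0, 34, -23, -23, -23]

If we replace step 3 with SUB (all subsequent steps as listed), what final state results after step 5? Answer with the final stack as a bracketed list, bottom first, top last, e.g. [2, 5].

[-7, 57, 0, 0]

(re-executing from step 3 with the substitution; state before step 3: [-7, 0, 34, -23])
step 3 (SUB): [-7, 0, 57]
step 4 (SWAP): [-7, 57, 0]
step 5 (DUP): [-7, 57, 0, 0]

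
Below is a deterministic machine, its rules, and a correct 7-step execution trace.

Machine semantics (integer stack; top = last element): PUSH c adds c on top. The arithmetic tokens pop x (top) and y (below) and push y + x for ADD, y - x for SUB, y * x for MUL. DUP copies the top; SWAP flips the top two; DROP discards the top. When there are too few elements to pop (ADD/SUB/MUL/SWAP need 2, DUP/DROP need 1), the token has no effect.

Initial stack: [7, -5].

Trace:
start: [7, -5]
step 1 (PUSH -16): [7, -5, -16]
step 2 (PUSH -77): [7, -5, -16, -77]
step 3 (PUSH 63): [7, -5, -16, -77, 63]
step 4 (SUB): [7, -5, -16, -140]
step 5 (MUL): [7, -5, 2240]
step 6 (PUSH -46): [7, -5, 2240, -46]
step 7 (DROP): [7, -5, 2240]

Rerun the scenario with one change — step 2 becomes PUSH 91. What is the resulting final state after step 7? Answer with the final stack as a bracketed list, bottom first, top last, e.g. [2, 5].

(re-executing from step 2 with the substitution; state before step 2: [7, -5, -16])
step 2 (PUSH 91): [7, -5, -16, 91]
step 3 (PUSH 63): [7, -5, -16, 91, 63]
step 4 (SUB): [7, -5, -16, 28]
step 5 (MUL): [7, -5, -448]
step 6 (PUSH -46): [7, -5, -448, -46]
step 7 (DROP): [7, -5, -448]

[7, -5, -448]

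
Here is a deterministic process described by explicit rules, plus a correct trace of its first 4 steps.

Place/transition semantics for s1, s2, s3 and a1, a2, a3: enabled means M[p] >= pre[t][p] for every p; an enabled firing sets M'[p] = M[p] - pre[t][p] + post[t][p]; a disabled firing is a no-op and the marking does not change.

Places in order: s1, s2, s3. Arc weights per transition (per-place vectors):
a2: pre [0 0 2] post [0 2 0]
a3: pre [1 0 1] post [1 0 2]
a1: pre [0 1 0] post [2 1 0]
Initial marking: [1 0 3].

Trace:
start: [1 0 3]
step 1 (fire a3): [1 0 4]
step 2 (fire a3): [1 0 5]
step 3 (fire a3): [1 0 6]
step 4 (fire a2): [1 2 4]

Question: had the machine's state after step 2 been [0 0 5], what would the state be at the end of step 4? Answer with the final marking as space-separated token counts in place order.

0 2 3

state after step 2 := [0 0 5]
step 3 (fire a3): [0 0 5]
step 4 (fire a2): [0 2 3]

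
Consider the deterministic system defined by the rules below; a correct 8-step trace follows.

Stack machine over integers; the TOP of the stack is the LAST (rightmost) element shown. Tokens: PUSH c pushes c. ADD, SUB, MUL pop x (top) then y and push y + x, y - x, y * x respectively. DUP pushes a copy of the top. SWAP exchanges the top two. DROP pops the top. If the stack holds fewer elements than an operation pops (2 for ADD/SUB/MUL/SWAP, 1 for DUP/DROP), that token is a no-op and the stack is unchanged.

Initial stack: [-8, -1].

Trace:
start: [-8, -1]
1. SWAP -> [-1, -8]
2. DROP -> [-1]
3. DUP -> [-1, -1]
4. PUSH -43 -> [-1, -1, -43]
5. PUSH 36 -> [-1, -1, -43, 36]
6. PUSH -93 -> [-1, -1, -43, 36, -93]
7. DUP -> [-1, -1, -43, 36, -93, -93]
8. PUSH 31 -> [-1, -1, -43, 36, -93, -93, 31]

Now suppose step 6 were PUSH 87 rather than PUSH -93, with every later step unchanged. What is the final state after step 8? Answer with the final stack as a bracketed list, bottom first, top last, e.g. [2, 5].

(re-executing from step 6 with the substitution; state before step 6: [-1, -1, -43, 36])
6. PUSH 87 -> [-1, -1, -43, 36, 87]
7. DUP -> [-1, -1, -43, 36, 87, 87]
8. PUSH 31 -> [-1, -1, -43, 36, 87, 87, 31]

[-1, -1, -43, 36, 87, 87, 31]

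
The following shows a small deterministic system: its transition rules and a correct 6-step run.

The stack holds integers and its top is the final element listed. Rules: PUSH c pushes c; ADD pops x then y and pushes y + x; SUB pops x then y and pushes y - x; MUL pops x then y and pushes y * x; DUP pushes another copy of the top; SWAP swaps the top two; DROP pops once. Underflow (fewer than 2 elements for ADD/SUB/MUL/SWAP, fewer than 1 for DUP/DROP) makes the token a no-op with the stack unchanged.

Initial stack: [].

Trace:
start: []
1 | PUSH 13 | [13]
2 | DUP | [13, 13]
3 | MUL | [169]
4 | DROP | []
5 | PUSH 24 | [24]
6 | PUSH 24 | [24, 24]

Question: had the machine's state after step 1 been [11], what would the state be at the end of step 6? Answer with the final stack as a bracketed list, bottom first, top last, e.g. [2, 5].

[24, 24]

state after step 1 := [11]
2 | DUP | [11, 11]
3 | MUL | [121]
4 | DROP | []
5 | PUSH 24 | [24]
6 | PUSH 24 | [24, 24]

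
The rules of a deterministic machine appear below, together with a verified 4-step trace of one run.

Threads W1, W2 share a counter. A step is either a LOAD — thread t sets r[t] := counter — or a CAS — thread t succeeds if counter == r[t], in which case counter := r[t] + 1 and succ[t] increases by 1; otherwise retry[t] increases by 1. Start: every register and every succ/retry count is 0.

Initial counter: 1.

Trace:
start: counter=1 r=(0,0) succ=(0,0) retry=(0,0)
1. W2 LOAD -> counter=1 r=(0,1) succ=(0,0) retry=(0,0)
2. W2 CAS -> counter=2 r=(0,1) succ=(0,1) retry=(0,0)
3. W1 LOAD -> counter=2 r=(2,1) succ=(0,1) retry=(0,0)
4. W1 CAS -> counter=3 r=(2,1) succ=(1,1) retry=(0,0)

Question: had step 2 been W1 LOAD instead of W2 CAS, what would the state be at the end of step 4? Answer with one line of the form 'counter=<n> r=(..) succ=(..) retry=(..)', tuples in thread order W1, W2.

(re-executing from step 2 with the substitution; state before step 2: counter=1 r=(0,1) succ=(0,0) retry=(0,0))
2. W1 LOAD -> counter=1 r=(1,1) succ=(0,0) retry=(0,0)
3. W1 LOAD -> counter=1 r=(1,1) succ=(0,0) retry=(0,0)
4. W1 CAS -> counter=2 r=(1,1) succ=(1,0) retry=(0,0)

counter=2 r=(1,1) succ=(1,0) retry=(0,0)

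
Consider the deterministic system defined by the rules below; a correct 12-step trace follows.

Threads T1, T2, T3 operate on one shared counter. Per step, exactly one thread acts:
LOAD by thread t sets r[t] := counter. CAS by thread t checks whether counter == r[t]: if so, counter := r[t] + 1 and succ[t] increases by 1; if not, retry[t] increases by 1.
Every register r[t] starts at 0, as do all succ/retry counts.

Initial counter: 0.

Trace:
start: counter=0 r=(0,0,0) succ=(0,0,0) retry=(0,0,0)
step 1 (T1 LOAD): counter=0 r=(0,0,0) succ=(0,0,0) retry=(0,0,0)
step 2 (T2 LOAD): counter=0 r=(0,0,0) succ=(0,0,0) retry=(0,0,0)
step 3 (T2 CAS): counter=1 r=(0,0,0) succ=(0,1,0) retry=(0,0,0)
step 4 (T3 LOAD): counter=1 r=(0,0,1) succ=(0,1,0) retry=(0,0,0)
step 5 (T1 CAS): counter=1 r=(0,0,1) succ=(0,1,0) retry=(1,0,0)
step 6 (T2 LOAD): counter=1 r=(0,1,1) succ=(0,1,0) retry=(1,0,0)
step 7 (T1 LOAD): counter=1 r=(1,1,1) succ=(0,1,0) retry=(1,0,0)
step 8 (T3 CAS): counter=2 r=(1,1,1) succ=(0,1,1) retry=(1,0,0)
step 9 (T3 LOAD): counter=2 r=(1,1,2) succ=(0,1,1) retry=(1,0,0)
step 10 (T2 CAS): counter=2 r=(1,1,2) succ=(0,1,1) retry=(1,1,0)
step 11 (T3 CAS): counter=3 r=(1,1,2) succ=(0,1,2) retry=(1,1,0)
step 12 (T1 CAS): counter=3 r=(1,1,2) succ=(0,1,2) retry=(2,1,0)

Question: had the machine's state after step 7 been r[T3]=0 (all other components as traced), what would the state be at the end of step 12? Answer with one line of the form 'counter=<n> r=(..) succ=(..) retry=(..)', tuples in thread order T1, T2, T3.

state after step 7 := counter=1 r=(1,1,0) succ=(0,1,0) retry=(1,0,0)
step 8 (T3 CAS): counter=1 r=(1,1,0) succ=(0,1,0) retry=(1,0,1)
step 9 (T3 LOAD): counter=1 r=(1,1,1) succ=(0,1,0) retry=(1,0,1)
step 10 (T2 CAS): counter=2 r=(1,1,1) succ=(0,2,0) retry=(1,0,1)
step 11 (T3 CAS): counter=2 r=(1,1,1) succ=(0,2,0) retry=(1,0,2)
step 12 (T1 CAS): counter=2 r=(1,1,1) succ=(0,2,0) retry=(2,0,2)

counter=2 r=(1,1,1) succ=(0,2,0) retry=(2,0,2)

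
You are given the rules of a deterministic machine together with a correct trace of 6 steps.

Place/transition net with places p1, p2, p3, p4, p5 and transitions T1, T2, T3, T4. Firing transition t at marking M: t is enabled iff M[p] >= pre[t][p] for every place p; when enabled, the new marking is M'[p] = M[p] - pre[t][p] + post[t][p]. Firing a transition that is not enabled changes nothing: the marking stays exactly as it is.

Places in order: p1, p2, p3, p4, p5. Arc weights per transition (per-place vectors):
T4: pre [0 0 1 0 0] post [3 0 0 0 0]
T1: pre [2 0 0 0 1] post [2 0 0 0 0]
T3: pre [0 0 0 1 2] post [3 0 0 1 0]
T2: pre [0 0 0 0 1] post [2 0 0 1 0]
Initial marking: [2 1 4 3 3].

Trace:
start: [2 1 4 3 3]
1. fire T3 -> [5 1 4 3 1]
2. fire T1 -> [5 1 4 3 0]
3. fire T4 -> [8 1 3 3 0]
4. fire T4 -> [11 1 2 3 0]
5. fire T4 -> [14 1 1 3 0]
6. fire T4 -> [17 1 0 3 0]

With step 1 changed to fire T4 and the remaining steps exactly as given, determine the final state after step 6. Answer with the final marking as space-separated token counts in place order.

(re-executing from step 1 with the substitution; state before step 1: [2 1 4 3 3])
1. fire T4 -> [5 1 3 3 3]
2. fire T1 -> [5 1 3 3 2]
3. fire T4 -> [8 1 2 3 2]
4. fire T4 -> [11 1 1 3 2]
5. fire T4 -> [14 1 0 3 2]
6. fire T4 -> [14 1 0 3 2]

14 1 0 3 2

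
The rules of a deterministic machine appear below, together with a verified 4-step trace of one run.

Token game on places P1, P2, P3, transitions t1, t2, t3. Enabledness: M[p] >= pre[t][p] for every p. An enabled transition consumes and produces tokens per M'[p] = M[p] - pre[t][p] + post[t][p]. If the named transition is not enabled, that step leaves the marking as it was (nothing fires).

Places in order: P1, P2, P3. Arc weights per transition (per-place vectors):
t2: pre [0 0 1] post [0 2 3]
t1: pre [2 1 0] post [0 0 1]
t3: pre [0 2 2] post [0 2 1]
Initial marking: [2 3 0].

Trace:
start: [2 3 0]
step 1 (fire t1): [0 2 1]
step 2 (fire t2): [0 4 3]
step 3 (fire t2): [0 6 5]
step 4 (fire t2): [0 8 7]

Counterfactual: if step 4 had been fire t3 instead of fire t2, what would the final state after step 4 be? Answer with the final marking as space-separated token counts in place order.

0 6 4

(re-executing from step 4 with the substitution; state before step 4: [0 6 5])
step 4 (fire t3): [0 6 4]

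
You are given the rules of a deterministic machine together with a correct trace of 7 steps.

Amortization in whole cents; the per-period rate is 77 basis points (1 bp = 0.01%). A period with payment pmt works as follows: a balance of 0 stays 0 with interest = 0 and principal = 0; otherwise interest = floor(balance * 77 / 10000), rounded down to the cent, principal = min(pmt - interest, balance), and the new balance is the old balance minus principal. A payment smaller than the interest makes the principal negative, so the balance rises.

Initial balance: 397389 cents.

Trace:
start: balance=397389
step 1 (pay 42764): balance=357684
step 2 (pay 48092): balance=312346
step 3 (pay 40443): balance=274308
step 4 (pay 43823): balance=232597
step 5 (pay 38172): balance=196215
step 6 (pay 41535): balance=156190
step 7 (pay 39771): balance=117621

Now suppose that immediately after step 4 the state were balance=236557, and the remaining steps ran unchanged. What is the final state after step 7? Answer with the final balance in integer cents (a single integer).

state after step 4 := balance=236557
step 5 (pay 38172): balance=200206
step 6 (pay 41535): balance=160212
step 7 (pay 39771): balance=121674

121674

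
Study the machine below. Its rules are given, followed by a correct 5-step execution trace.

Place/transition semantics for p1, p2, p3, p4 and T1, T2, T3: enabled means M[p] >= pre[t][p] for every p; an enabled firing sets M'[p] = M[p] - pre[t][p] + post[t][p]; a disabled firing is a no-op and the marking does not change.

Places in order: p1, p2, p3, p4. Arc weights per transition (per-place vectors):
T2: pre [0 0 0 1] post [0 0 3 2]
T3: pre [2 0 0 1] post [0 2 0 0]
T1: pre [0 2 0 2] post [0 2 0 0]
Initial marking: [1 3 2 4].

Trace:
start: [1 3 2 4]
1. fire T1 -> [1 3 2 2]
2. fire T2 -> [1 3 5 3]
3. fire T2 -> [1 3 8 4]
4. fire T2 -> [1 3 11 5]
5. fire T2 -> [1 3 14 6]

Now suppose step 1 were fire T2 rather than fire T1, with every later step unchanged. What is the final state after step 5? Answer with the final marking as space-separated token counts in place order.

(re-executing from step 1 with the substitution; state before step 1: [1 3 2 4])
1. fire T2 -> [1 3 5 5]
2. fire T2 -> [1 3 8 6]
3. fire T2 -> [1 3 11 7]
4. fire T2 -> [1 3 14 8]
5. fire T2 -> [1 3 17 9]

1 3 17 9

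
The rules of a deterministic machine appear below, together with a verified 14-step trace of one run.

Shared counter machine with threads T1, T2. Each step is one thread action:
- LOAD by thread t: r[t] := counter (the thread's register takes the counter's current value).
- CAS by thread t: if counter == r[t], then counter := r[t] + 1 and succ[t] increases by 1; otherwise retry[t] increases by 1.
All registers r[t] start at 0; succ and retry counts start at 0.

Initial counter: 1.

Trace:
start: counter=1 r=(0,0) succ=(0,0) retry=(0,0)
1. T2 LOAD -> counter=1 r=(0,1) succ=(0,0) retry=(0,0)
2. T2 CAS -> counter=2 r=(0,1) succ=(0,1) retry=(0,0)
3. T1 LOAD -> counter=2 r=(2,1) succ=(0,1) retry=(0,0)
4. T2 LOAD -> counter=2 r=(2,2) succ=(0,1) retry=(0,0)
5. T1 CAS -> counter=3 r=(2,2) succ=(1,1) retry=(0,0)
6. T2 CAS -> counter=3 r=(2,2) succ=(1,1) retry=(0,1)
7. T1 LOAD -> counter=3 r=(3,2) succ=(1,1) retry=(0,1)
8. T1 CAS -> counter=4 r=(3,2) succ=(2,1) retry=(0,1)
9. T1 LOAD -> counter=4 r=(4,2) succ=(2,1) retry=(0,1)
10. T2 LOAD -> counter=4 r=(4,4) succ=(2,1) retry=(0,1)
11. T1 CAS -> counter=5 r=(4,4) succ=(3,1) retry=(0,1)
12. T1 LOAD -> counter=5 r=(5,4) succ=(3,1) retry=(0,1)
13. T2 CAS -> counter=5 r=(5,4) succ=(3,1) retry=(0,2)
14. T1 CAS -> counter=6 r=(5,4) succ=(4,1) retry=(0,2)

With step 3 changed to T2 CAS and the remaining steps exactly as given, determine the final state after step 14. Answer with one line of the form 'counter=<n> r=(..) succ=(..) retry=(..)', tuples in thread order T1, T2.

(re-executing from step 3 with the substitution; state before step 3: counter=2 r=(0,1) succ=(0,1) retry=(0,0))
3. T2 CAS -> counter=2 r=(0,1) succ=(0,1) retry=(0,1)
4. T2 LOAD -> counter=2 r=(0,2) succ=(0,1) retry=(0,1)
5. T1 CAS -> counter=2 r=(0,2) succ=(0,1) retry=(1,1)
6. T2 CAS -> counter=3 r=(0,2) succ=(0,2) retry=(1,1)
7. T1 LOAD -> counter=3 r=(3,2) succ=(0,2) retry=(1,1)
8. T1 CAS -> counter=4 r=(3,2) succ=(1,2) retry=(1,1)
9. T1 LOAD -> counter=4 r=(4,2) succ=(1,2) retry=(1,1)
10. T2 LOAD -> counter=4 r=(4,4) succ=(1,2) retry=(1,1)
11. T1 CAS -> counter=5 r=(4,4) succ=(2,2) retry=(1,1)
12. T1 LOAD -> counter=5 r=(5,4) succ=(2,2) retry=(1,1)
13. T2 CAS -> counter=5 r=(5,4) succ=(2,2) retry=(1,2)
14. T1 CAS -> counter=6 r=(5,4) succ=(3,2) retry=(1,2)

counter=6 r=(5,4) succ=(3,2) retry=(1,2)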